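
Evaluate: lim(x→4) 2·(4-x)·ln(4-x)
This is a 0·∞ indeterminate form.

Rewrite 0·∞ as a quotient (0/0 or ∞/∞ form), then apply L'Hôpital's rule:
  lim(x→4) 2·(4-x)·ln(4-x) = 0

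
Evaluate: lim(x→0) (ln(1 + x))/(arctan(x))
This is a 0/0 indeterminate form.

Apply L'Hôpital's rule: differentiate numerator and denominator separately.
  f(x) = ln(x + 1)   ⇒   f'(x) = 1/(x + 1)
  g(x) = atan(x)   ⇒   g'(x) = 1/(x^2 + 1)
  lim(x→0) f'(x)/g'(x) = lim(x→0) (1/(x + 1))/(1/(x^2 + 1))
  = 1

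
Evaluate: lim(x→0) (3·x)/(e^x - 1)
This is a 0/0 indeterminate form.

Apply L'Hôpital's rule: differentiate numerator and denominator separately.
  f(x) = 3·x   ⇒   f'(x) = 3
  g(x) = e^(x) - 1   ⇒   g'(x) = e^(x)
  lim(x→0) f'(x)/g'(x) = lim(x→0) (3)/(e^(x))
  = 3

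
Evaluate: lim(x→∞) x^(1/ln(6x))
This is an exponential indeterminate form.

For exponential indeterminate forms, take the natural log:
  Let L = lim(x→∞) x^(1/ln(6x))
  Then ln(L) = lim(x→∞) [exponent × ln(base)]
  Evaluate using L'Hôpital or standard limits, then exponentiate.
  L = e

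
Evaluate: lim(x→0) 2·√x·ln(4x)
This is a 0·∞ indeterminate form.

Rewrite 0·∞ as a quotient (0/0 or ∞/∞ form), then apply L'Hôpital's rule:
  lim(x→0) 2·√x·ln(4x) = 0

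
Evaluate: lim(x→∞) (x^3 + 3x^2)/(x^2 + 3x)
This is an ∞/∞ indeterminate form.

Apply L'Hôpital's rule: differentiate numerator and denominator separately.
  f(x) = x^3 + 3·x^2   ⇒   f'(x) = 3·x^2 + 6·x
  g(x) = x^2 + 3·x   ⇒   g'(x) = 2·x + 3
  lim(x→∞) f'(x)/g'(x) = lim(x→∞) (3·x^2 + 6·x)/(2·x + 3)
  = ∞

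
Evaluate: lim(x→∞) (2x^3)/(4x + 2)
This is an ∞/∞ indeterminate form.

Apply L'Hôpital's rule: differentiate numerator and denominator separately.
  f(x) = 2·x^3   ⇒   f'(x) = 6·x^2
  g(x) = 4·x + 2   ⇒   g'(x) = 4
  lim(x→∞) f'(x)/g'(x) = lim(x→∞) (6·x^2)/(4)
  = ∞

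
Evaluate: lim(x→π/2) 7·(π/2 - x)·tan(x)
This is a 0·∞ indeterminate form.

Rewrite 0·∞ as a quotient (0/0 or ∞/∞ form), then apply L'Hôpital's rule:
  lim(x→π/2) 7·(π/2 - x)·tan(x) = 7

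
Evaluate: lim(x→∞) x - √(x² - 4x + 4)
This is an ∞-∞ indeterminate form.

Combine fractions or rationalize to convert ∞-∞ to 0/0 form:
  lim(x→∞) x - √(x² - 4x + 4) = 2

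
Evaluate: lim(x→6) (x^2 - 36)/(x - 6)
This is a standard limit.

Factor or rationalize the expression:
  lim(x→6) (x^2 - 36)/(x - 6) = 12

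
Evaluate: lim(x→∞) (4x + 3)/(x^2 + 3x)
This is an ∞/∞ indeterminate form.

Apply L'Hôpital's rule: differentiate numerator and denominator separately.
  f(x) = 4·x + 3   ⇒   f'(x) = 4
  g(x) = x^2 + 3·x   ⇒   g'(x) = 2·x + 3
  lim(x→∞) f'(x)/g'(x) = lim(x→∞) (4)/(2·x + 3)
  = 0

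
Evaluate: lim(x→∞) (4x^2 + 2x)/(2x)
This is an ∞/∞ indeterminate form.

Apply L'Hôpital's rule: differentiate numerator and denominator separately.
  f(x) = 4·x^2 + 2·x   ⇒   f'(x) = 8·x + 2
  g(x) = 2·x   ⇒   g'(x) = 2
  lim(x→∞) f'(x)/g'(x) = lim(x→∞) (8·x + 2)/(2)
  = ∞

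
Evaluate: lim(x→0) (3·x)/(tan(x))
This is a 0/0 indeterminate form.

Apply L'Hôpital's rule: differentiate numerator and denominator separately.
  f(x) = 3·x   ⇒   f'(x) = 3
  g(x) = tan(x)   ⇒   g'(x) = tan(x)^2 + 1
  lim(x→0) f'(x)/g'(x) = lim(x→0) (3)/(tan(x)^2 + 1)
  = 3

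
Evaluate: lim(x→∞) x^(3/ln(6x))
This is an exponential indeterminate form.

For exponential indeterminate forms, take the natural log:
  Let L = lim(x→∞) x^(3/ln(6x))
  Then ln(L) = lim(x→∞) [exponent × ln(base)]
  Evaluate using L'Hôpital or standard limits, then exponentiate.
  L = e^(3)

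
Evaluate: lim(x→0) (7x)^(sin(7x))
This is an exponential indeterminate form.

For exponential indeterminate forms, take the natural log:
  Let L = lim(x→0) (7x)^(sin(7x))
  Then ln(L) = lim(x→0) [exponent × ln(base)]
  Evaluate using L'Hôpital or standard limits, then exponentiate.
  L = 1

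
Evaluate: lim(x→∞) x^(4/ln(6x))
This is an exponential indeterminate form.

For exponential indeterminate forms, take the natural log:
  Let L = lim(x→∞) x^(4/ln(6x))
  Then ln(L) = lim(x→∞) [exponent × ln(base)]
  Evaluate using L'Hôpital or standard limits, then exponentiate.
  L = e^(4)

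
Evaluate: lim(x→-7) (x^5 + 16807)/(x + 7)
This is a standard limit.

Factor or rationalize the expression:
  lim(x→-7) (x^5 + 16807)/(x + 7) = 12005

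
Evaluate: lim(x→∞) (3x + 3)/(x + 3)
This is an ∞/∞ indeterminate form.

Apply L'Hôpital's rule: differentiate numerator and denominator separately.
  f(x) = 3·x + 3   ⇒   f'(x) = 3
  g(x) = x + 3   ⇒   g'(x) = 1
  lim(x→∞) f'(x)/g'(x) = lim(x→∞) (3)/(1)
  = 3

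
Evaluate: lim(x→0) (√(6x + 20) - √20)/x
This is a standard limit.

Factor or rationalize the expression:
  lim(x→0) (√(6x + 20) - √20)/x = 3·sqrt(5)/10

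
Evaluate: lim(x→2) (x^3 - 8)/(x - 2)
This is a standard limit.

Factor or rationalize the expression:
  lim(x→2) (x^3 - 8)/(x - 2) = 12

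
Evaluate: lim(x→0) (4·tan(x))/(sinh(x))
This is a 0/0 indeterminate form.

Apply L'Hôpital's rule: differentiate numerator and denominator separately.
  f(x) = 4·tan(x)   ⇒   f'(x) = 4·tan(x)^2 + 4
  g(x) = sinh(x)   ⇒   g'(x) = cosh(x)
  lim(x→0) f'(x)/g'(x) = lim(x→0) (4·tan(x)^2 + 4)/(cosh(x))
  = 4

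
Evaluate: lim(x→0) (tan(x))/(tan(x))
This is a 0/0 indeterminate form.

Apply L'Hôpital's rule: differentiate numerator and denominator separately.
  f(x) = tan(x)   ⇒   f'(x) = tan(x)^2 + 1
  g(x) = tan(x)   ⇒   g'(x) = tan(x)^2 + 1
  lim(x→0) f'(x)/g'(x) = lim(x→0) (tan(x)^2 + 1)/(tan(x)^2 + 1)
  = 1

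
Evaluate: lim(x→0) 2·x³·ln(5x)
This is a 0·∞ indeterminate form.

Rewrite 0·∞ as a quotient (0/0 or ∞/∞ form), then apply L'Hôpital's rule:
  lim(x→0) 2·x³·ln(5x) = 0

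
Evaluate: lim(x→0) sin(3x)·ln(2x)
This is a 0·∞ indeterminate form.

Rewrite 0·∞ as a quotient (0/0 or ∞/∞ form), then apply L'Hôpital's rule:
  lim(x→0) sin(3x)·ln(2x) = 0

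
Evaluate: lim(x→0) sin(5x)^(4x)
This is an exponential indeterminate form.

For exponential indeterminate forms, take the natural log:
  Let L = lim(x→0) sin(5x)^(4x)
  Then ln(L) = lim(x→0) [exponent × ln(base)]
  Evaluate using L'Hôpital or standard limits, then exponentiate.
  L = 1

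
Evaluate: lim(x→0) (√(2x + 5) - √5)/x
This is a standard limit.

Factor or rationalize the expression:
  lim(x→0) (√(2x + 5) - √5)/x = sqrt(5)/5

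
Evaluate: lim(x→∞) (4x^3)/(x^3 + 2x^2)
This is an ∞/∞ indeterminate form.

Apply L'Hôpital's rule: differentiate numerator and denominator separately.
  f(x) = 4·x^3   ⇒   f'(x) = 12·x^2
  g(x) = x^3 + 2·x^2   ⇒   g'(x) = 3·x^2 + 4·x
  lim(x→∞) f'(x)/g'(x) = lim(x→∞) (12·x^2)/(3·x^2 + 4·x)
  = 4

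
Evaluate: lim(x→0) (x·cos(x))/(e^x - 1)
This is a 0/0 indeterminate form.

Apply L'Hôpital's rule: differentiate numerator and denominator separately.
  f(x) = x·cos(x)   ⇒   f'(x) = -x·sin(x) + cos(x)
  g(x) = e^(x) - 1   ⇒   g'(x) = e^(x)
  lim(x→0) f'(x)/g'(x) = lim(x→0) (-x·sin(x) + cos(x))/(e^(x))
  = 1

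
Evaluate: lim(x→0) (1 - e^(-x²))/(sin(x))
This is a 0/0 indeterminate form.

Apply L'Hôpital's rule: differentiate numerator and denominator separately.
  f(x) = 1 - e^(-x^2)   ⇒   f'(x) = 2·x·e^(-x^2)
  g(x) = sin(x)   ⇒   g'(x) = cos(x)
  lim(x→0) f'(x)/g'(x) = lim(x→0) (2·x·e^(-x^2))/(cos(x))
  = 0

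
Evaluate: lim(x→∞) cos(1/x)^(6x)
This is an exponential indeterminate form.

For exponential indeterminate forms, take the natural log:
  Let L = lim(x→∞) cos(1/x)^(6x)
  Then ln(L) = lim(x→∞) [exponent × ln(base)]
  Evaluate using L'Hôpital or standard limits, then exponentiate.
  L = 1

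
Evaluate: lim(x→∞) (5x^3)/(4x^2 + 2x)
This is an ∞/∞ indeterminate form.

Apply L'Hôpital's rule: differentiate numerator and denominator separately.
  f(x) = 5·x^3   ⇒   f'(x) = 15·x^2
  g(x) = 4·x^2 + 2·x   ⇒   g'(x) = 8·x + 2
  lim(x→∞) f'(x)/g'(x) = lim(x→∞) (15·x^2)/(8·x + 2)
  = ∞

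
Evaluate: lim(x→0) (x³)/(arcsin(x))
This is a 0/0 indeterminate form.

Apply L'Hôpital's rule: differentiate numerator and denominator separately.
  f(x) = x^3   ⇒   f'(x) = 3·x^2
  g(x) = asin(x)   ⇒   g'(x) = 1/sqrt(1 - x^2)
  lim(x→0) f'(x)/g'(x) = lim(x→0) (3·x^2)/(1/sqrt(1 - x^2))
  = 0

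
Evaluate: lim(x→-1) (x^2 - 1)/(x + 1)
This is a standard limit.

Factor or rationalize the expression:
  lim(x→-1) (x^2 - 1)/(x + 1) = -2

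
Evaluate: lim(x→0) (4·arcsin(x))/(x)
This is a 0/0 indeterminate form.

Apply L'Hôpital's rule: differentiate numerator and denominator separately.
  f(x) = 4·asin(x)   ⇒   f'(x) = 4/sqrt(1 - x^2)
  g(x) = x   ⇒   g'(x) = 1
  lim(x→0) f'(x)/g'(x) = lim(x→0) (4/sqrt(1 - x^2))/(1)
  = 4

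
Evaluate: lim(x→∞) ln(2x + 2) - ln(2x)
This is an ∞-∞ indeterminate form.

Combine fractions or rationalize to convert ∞-∞ to 0/0 form:
  lim(x→∞) ln(2x + 2) - ln(2x) = 0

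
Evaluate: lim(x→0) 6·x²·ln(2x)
This is a 0·∞ indeterminate form.

Rewrite 0·∞ as a quotient (0/0 or ∞/∞ form), then apply L'Hôpital's rule:
  lim(x→0) 6·x²·ln(2x) = 0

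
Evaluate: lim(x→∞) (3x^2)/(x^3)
This is an ∞/∞ indeterminate form.

Apply L'Hôpital's rule: differentiate numerator and denominator separately.
  f(x) = 3·x^2   ⇒   f'(x) = 6·x
  g(x) = x^3   ⇒   g'(x) = 3·x^2
  lim(x→∞) f'(x)/g'(x) = lim(x→∞) (6·x)/(3·x^2)
  = 0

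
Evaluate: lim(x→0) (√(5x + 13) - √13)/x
This is a standard limit.

Factor or rationalize the expression:
  lim(x→0) (√(5x + 13) - √13)/x = 5·sqrt(13)/26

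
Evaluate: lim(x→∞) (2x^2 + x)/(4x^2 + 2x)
This is an ∞/∞ indeterminate form.

Apply L'Hôpital's rule: differentiate numerator and denominator separately.
  f(x) = 2·x^2 + x   ⇒   f'(x) = 4·x + 1
  g(x) = 4·x^2 + 2·x   ⇒   g'(x) = 8·x + 2
  lim(x→∞) f'(x)/g'(x) = lim(x→∞) (4·x + 1)/(8·x + 2)
  = 1/2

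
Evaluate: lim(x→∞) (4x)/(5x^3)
This is an ∞/∞ indeterminate form.

Apply L'Hôpital's rule: differentiate numerator and denominator separately.
  f(x) = 4·x   ⇒   f'(x) = 4
  g(x) = 5·x^3   ⇒   g'(x) = 15·x^2
  lim(x→∞) f'(x)/g'(x) = lim(x→∞) (4)/(15·x^2)
  = 0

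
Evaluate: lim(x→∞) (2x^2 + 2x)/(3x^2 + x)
This is an ∞/∞ indeterminate form.

Apply L'Hôpital's rule: differentiate numerator and denominator separately.
  f(x) = 2·x^2 + 2·x   ⇒   f'(x) = 4·x + 2
  g(x) = 3·x^2 + x   ⇒   g'(x) = 6·x + 1
  lim(x→∞) f'(x)/g'(x) = lim(x→∞) (4·x + 2)/(6·x + 1)
  = 2/3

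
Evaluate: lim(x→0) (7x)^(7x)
This is an exponential indeterminate form.

For exponential indeterminate forms, take the natural log:
  Let L = lim(x→0) (7x)^(7x)
  Then ln(L) = lim(x→0) [exponent × ln(base)]
  Evaluate using L'Hôpital or standard limits, then exponentiate.
  L = 1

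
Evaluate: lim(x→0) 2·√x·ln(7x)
This is a 0·∞ indeterminate form.

Rewrite 0·∞ as a quotient (0/0 or ∞/∞ form), then apply L'Hôpital's rule:
  lim(x→0) 2·√x·ln(7x) = 0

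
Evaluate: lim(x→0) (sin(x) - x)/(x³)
This is a 0/0 indeterminate form.

Apply L'Hôpital's rule: differentiate numerator and denominator separately.
  f(x) = -x + sin(x)   ⇒   f'(x) = cos(x) - 1
  g(x) = x^3   ⇒   g'(x) = 3·x^2
  lim(x→0) f'(x)/g'(x) = lim(x→0) (cos(x) - 1)/(3·x^2)
  = -1/6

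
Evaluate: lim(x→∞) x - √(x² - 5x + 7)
This is an ∞-∞ indeterminate form.

Combine fractions or rationalize to convert ∞-∞ to 0/0 form:
  lim(x→∞) x - √(x² - 5x + 7) = 5/2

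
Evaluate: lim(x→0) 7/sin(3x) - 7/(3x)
This is an ∞-∞ indeterminate form.

Combine fractions or rationalize to convert ∞-∞ to 0/0 form:
  lim(x→0) 7/sin(3x) - 7/(3x) = 0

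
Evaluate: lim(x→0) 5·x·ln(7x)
This is a 0·∞ indeterminate form.

Rewrite 0·∞ as a quotient (0/0 or ∞/∞ form), then apply L'Hôpital's rule:
  lim(x→0) 5·x·ln(7x) = 0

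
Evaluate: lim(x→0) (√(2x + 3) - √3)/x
This is a standard limit.

Factor or rationalize the expression:
  lim(x→0) (√(2x + 3) - √3)/x = sqrt(3)/3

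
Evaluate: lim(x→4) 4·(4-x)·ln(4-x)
This is a 0·∞ indeterminate form.

Rewrite 0·∞ as a quotient (0/0 or ∞/∞ form), then apply L'Hôpital's rule:
  lim(x→4) 4·(4-x)·ln(4-x) = 0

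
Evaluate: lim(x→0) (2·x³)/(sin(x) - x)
This is a 0/0 indeterminate form.

Apply L'Hôpital's rule: differentiate numerator and denominator separately.
  f(x) = 2·x^3   ⇒   f'(x) = 6·x^2
  g(x) = -x + sin(x)   ⇒   g'(x) = cos(x) - 1
  lim(x→0) f'(x)/g'(x) = lim(x→0) (6·x^2)/(cos(x) - 1)
  = -12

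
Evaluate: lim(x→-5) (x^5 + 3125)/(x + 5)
This is a standard limit.

Factor or rationalize the expression:
  lim(x→-5) (x^5 + 3125)/(x + 5) = 3125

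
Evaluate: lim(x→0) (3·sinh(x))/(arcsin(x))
This is a 0/0 indeterminate form.

Apply L'Hôpital's rule: differentiate numerator and denominator separately.
  f(x) = 3·sinh(x)   ⇒   f'(x) = 3·cosh(x)
  g(x) = asin(x)   ⇒   g'(x) = 1/sqrt(1 - x^2)
  lim(x→0) f'(x)/g'(x) = lim(x→0) (3·cosh(x))/(1/sqrt(1 - x^2))
  = 3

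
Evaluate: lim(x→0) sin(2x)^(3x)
This is an exponential indeterminate form.

For exponential indeterminate forms, take the natural log:
  Let L = lim(x→0) sin(2x)^(3x)
  Then ln(L) = lim(x→0) [exponent × ln(base)]
  Evaluate using L'Hôpital or standard limits, then exponentiate.
  L = 1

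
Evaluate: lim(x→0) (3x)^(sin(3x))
This is an exponential indeterminate form.

For exponential indeterminate forms, take the natural log:
  Let L = lim(x→0) (3x)^(sin(3x))
  Then ln(L) = lim(x→0) [exponent × ln(base)]
  Evaluate using L'Hôpital or standard limits, then exponentiate.
  L = 1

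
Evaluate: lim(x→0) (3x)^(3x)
This is an exponential indeterminate form.

For exponential indeterminate forms, take the natural log:
  Let L = lim(x→0) (3x)^(3x)
  Then ln(L) = lim(x→0) [exponent × ln(base)]
  Evaluate using L'Hôpital or standard limits, then exponentiate.
  L = 1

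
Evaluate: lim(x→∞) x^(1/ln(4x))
This is an exponential indeterminate form.

For exponential indeterminate forms, take the natural log:
  Let L = lim(x→∞) x^(1/ln(4x))
  Then ln(L) = lim(x→∞) [exponent × ln(base)]
  Evaluate using L'Hôpital or standard limits, then exponentiate.
  L = e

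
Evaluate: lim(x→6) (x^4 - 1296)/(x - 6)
This is a standard limit.

Factor or rationalize the expression:
  lim(x→6) (x^4 - 1296)/(x - 6) = 864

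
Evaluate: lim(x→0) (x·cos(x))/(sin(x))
This is a 0/0 indeterminate form.

Apply L'Hôpital's rule: differentiate numerator and denominator separately.
  f(x) = x·cos(x)   ⇒   f'(x) = -x·sin(x) + cos(x)
  g(x) = sin(x)   ⇒   g'(x) = cos(x)
  lim(x→0) f'(x)/g'(x) = lim(x→0) (-x·sin(x) + cos(x))/(cos(x))
  = 1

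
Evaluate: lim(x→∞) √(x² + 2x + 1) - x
This is an ∞-∞ indeterminate form.

Combine fractions or rationalize to convert ∞-∞ to 0/0 form:
  lim(x→∞) √(x² + 2x + 1) - x = 1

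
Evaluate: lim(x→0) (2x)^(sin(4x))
This is an exponential indeterminate form.

For exponential indeterminate forms, take the natural log:
  Let L = lim(x→0) (2x)^(sin(4x))
  Then ln(L) = lim(x→0) [exponent × ln(base)]
  Evaluate using L'Hôpital or standard limits, then exponentiate.
  L = 1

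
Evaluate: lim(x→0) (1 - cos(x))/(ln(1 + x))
This is a 0/0 indeterminate form.

Apply L'Hôpital's rule: differentiate numerator and denominator separately.
  f(x) = 1 - cos(x)   ⇒   f'(x) = sin(x)
  g(x) = ln(x + 1)   ⇒   g'(x) = 1/(x + 1)
  lim(x→0) f'(x)/g'(x) = lim(x→0) (sin(x))/(1/(x + 1))
  = 0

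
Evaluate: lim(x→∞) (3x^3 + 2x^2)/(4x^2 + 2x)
This is an ∞/∞ indeterminate form.

Apply L'Hôpital's rule: differentiate numerator and denominator separately.
  f(x) = 3·x^3 + 2·x^2   ⇒   f'(x) = 9·x^2 + 4·x
  g(x) = 4·x^2 + 2·x   ⇒   g'(x) = 8·x + 2
  lim(x→∞) f'(x)/g'(x) = lim(x→∞) (9·x^2 + 4·x)/(8·x + 2)
  = ∞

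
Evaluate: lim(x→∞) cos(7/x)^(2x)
This is an exponential indeterminate form.

For exponential indeterminate forms, take the natural log:
  Let L = lim(x→∞) cos(7/x)^(2x)
  Then ln(L) = lim(x→∞) [exponent × ln(base)]
  Evaluate using L'Hôpital or standard limits, then exponentiate.
  L = 1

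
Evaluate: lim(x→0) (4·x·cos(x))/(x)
This is a 0/0 indeterminate form.

Apply L'Hôpital's rule: differentiate numerator and denominator separately.
  f(x) = 4·x·cos(x)   ⇒   f'(x) = -4·x·sin(x) + 4·cos(x)
  g(x) = x   ⇒   g'(x) = 1
  lim(x→0) f'(x)/g'(x) = lim(x→0) (-4·x·sin(x) + 4·cos(x))/(1)
  = 4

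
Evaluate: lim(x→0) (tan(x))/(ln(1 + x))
This is a 0/0 indeterminate form.

Apply L'Hôpital's rule: differentiate numerator and denominator separately.
  f(x) = tan(x)   ⇒   f'(x) = tan(x)^2 + 1
  g(x) = ln(x + 1)   ⇒   g'(x) = 1/(x + 1)
  lim(x→0) f'(x)/g'(x) = lim(x→0) (tan(x)^2 + 1)/(1/(x + 1))
  = 1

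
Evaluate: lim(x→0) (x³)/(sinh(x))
This is a 0/0 indeterminate form.

Apply L'Hôpital's rule: differentiate numerator and denominator separately.
  f(x) = x^3   ⇒   f'(x) = 3·x^2
  g(x) = sinh(x)   ⇒   g'(x) = cosh(x)
  lim(x→0) f'(x)/g'(x) = lim(x→0) (3·x^2)/(cosh(x))
  = 0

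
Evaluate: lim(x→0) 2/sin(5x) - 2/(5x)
This is an ∞-∞ indeterminate form.

Combine fractions or rationalize to convert ∞-∞ to 0/0 form:
  lim(x→0) 2/sin(5x) - 2/(5x) = 0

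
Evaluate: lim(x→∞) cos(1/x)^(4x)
This is an exponential indeterminate form.

For exponential indeterminate forms, take the natural log:
  Let L = lim(x→∞) cos(1/x)^(4x)
  Then ln(L) = lim(x→∞) [exponent × ln(base)]
  Evaluate using L'Hôpital or standard limits, then exponentiate.
  L = 1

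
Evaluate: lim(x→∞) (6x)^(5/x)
This is an exponential indeterminate form.

For exponential indeterminate forms, take the natural log:
  Let L = lim(x→∞) (6x)^(5/x)
  Then ln(L) = lim(x→∞) [exponent × ln(base)]
  Evaluate using L'Hôpital or standard limits, then exponentiate.
  L = 1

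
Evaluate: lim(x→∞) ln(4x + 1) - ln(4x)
This is an ∞-∞ indeterminate form.

Combine fractions or rationalize to convert ∞-∞ to 0/0 form:
  lim(x→∞) ln(4x + 1) - ln(4x) = 0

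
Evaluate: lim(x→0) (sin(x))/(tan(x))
This is a 0/0 indeterminate form.

Apply L'Hôpital's rule: differentiate numerator and denominator separately.
  f(x) = sin(x)   ⇒   f'(x) = cos(x)
  g(x) = tan(x)   ⇒   g'(x) = tan(x)^2 + 1
  lim(x→0) f'(x)/g'(x) = lim(x→0) (cos(x))/(tan(x)^2 + 1)
  = 1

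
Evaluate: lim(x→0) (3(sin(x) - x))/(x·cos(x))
This is a 0/0 indeterminate form.

Apply L'Hôpital's rule: differentiate numerator and denominator separately.
  f(x) = -3·x + 3·sin(x)   ⇒   f'(x) = 3·cos(x) - 3
  g(x) = x·cos(x)   ⇒   g'(x) = -x·sin(x) + cos(x)
  lim(x→0) f'(x)/g'(x) = lim(x→0) (3·cos(x) - 3)/(-x·sin(x) + cos(x))
  = 0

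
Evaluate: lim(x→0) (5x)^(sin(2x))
This is an exponential indeterminate form.

For exponential indeterminate forms, take the natural log:
  Let L = lim(x→0) (5x)^(sin(2x))
  Then ln(L) = lim(x→0) [exponent × ln(base)]
  Evaluate using L'Hôpital or standard limits, then exponentiate.
  L = 1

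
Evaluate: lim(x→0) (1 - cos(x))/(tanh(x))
This is a 0/0 indeterminate form.

Apply L'Hôpital's rule: differentiate numerator and denominator separately.
  f(x) = 1 - cos(x)   ⇒   f'(x) = sin(x)
  g(x) = tanh(x)   ⇒   g'(x) = 1 - tanh(x)^2
  lim(x→0) f'(x)/g'(x) = lim(x→0) (sin(x))/(1 - tanh(x)^2)
  = 0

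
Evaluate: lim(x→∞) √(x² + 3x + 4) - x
This is an ∞-∞ indeterminate form.

Combine fractions or rationalize to convert ∞-∞ to 0/0 form:
  lim(x→∞) √(x² + 3x + 4) - x = 3/2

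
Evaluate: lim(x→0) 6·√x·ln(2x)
This is a 0·∞ indeterminate form.

Rewrite 0·∞ as a quotient (0/0 or ∞/∞ form), then apply L'Hôpital's rule:
  lim(x→0) 6·√x·ln(2x) = 0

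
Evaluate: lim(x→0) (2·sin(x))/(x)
This is a 0/0 indeterminate form.

Apply L'Hôpital's rule: differentiate numerator and denominator separately.
  f(x) = 2·sin(x)   ⇒   f'(x) = 2·cos(x)
  g(x) = x   ⇒   g'(x) = 1
  lim(x→0) f'(x)/g'(x) = lim(x→0) (2·cos(x))/(1)
  = 2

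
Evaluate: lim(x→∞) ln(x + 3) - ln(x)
This is an ∞-∞ indeterminate form.

Combine fractions or rationalize to convert ∞-∞ to 0/0 form:
  lim(x→∞) ln(x + 3) - ln(x) = 0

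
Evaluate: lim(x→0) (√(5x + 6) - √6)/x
This is a standard limit.

Factor or rationalize the expression:
  lim(x→0) (√(5x + 6) - √6)/x = 5·sqrt(6)/12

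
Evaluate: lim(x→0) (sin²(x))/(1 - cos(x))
This is a 0/0 indeterminate form.

Apply L'Hôpital's rule: differentiate numerator and denominator separately.
  f(x) = sin(x)^2   ⇒   f'(x) = 2·sin(x)·cos(x)
  g(x) = 1 - cos(x)   ⇒   g'(x) = sin(x)
  lim(x→0) f'(x)/g'(x) = lim(x→0) (2·sin(x)·cos(x))/(sin(x))
  = 2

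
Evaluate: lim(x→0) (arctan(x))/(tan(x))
This is a 0/0 indeterminate form.

Apply L'Hôpital's rule: differentiate numerator and denominator separately.
  f(x) = atan(x)   ⇒   f'(x) = 1/(x^2 + 1)
  g(x) = tan(x)   ⇒   g'(x) = tan(x)^2 + 1
  lim(x→0) f'(x)/g'(x) = lim(x→0) (1/(x^2 + 1))/(tan(x)^2 + 1)
  = 1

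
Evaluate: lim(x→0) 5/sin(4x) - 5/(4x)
This is an ∞-∞ indeterminate form.

Combine fractions or rationalize to convert ∞-∞ to 0/0 form:
  lim(x→0) 5/sin(4x) - 5/(4x) = 0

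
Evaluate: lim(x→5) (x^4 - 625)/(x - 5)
This is a standard limit.

Factor or rationalize the expression:
  lim(x→5) (x^4 - 625)/(x - 5) = 500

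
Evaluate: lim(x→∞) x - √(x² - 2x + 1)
This is an ∞-∞ indeterminate form.

Combine fractions or rationalize to convert ∞-∞ to 0/0 form:
  lim(x→∞) x - √(x² - 2x + 1) = 1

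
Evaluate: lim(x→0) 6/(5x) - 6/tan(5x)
This is an ∞-∞ indeterminate form.

Combine fractions or rationalize to convert ∞-∞ to 0/0 form:
  lim(x→0) 6/(5x) - 6/tan(5x) = 0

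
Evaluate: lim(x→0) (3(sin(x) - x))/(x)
This is a 0/0 indeterminate form.

Apply L'Hôpital's rule: differentiate numerator and denominator separately.
  f(x) = -3·x + 3·sin(x)   ⇒   f'(x) = 3·cos(x) - 3
  g(x) = x   ⇒   g'(x) = 1
  lim(x→0) f'(x)/g'(x) = lim(x→0) (3·cos(x) - 3)/(1)
  = 0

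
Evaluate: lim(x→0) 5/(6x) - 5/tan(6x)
This is an ∞-∞ indeterminate form.

Combine fractions or rationalize to convert ∞-∞ to 0/0 form:
  lim(x→0) 5/(6x) - 5/tan(6x) = 0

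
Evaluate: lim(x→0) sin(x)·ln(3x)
This is a 0·∞ indeterminate form.

Rewrite 0·∞ as a quotient (0/0 or ∞/∞ form), then apply L'Hôpital's rule:
  lim(x→0) sin(x)·ln(3x) = 0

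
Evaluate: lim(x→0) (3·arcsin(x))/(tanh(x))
This is a 0/0 indeterminate form.

Apply L'Hôpital's rule: differentiate numerator and denominator separately.
  f(x) = 3·asin(x)   ⇒   f'(x) = 3/sqrt(1 - x^2)
  g(x) = tanh(x)   ⇒   g'(x) = 1 - tanh(x)^2
  lim(x→0) f'(x)/g'(x) = lim(x→0) (3/sqrt(1 - x^2))/(1 - tanh(x)^2)
  = 3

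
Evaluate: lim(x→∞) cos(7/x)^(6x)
This is an exponential indeterminate form.

For exponential indeterminate forms, take the natural log:
  Let L = lim(x→∞) cos(7/x)^(6x)
  Then ln(L) = lim(x→∞) [exponent × ln(base)]
  Evaluate using L'Hôpital or standard limits, then exponentiate.
  L = 1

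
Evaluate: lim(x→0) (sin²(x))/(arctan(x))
This is a 0/0 indeterminate form.

Apply L'Hôpital's rule: differentiate numerator and denominator separately.
  f(x) = sin(x)^2   ⇒   f'(x) = 2·sin(x)·cos(x)
  g(x) = atan(x)   ⇒   g'(x) = 1/(x^2 + 1)
  lim(x→0) f'(x)/g'(x) = lim(x→0) (2·sin(x)·cos(x))/(1/(x^2 + 1))
  = 0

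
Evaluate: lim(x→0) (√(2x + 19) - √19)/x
This is a standard limit.

Factor or rationalize the expression:
  lim(x→0) (√(2x + 19) - √19)/x = sqrt(19)/19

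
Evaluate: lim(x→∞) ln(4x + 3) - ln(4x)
This is an ∞-∞ indeterminate form.

Combine fractions or rationalize to convert ∞-∞ to 0/0 form:
  lim(x→∞) ln(4x + 3) - ln(4x) = 0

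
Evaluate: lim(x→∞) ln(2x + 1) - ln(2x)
This is an ∞-∞ indeterminate form.

Combine fractions or rationalize to convert ∞-∞ to 0/0 form:
  lim(x→∞) ln(2x + 1) - ln(2x) = 0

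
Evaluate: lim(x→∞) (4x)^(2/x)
This is an exponential indeterminate form.

For exponential indeterminate forms, take the natural log:
  Let L = lim(x→∞) (4x)^(2/x)
  Then ln(L) = lim(x→∞) [exponent × ln(base)]
  Evaluate using L'Hôpital or standard limits, then exponentiate.
  L = 1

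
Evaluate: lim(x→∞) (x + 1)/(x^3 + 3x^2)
This is an ∞/∞ indeterminate form.

Apply L'Hôpital's rule: differentiate numerator and denominator separately.
  f(x) = x + 1   ⇒   f'(x) = 1
  g(x) = x^3 + 3·x^2   ⇒   g'(x) = 3·x^2 + 6·x
  lim(x→∞) f'(x)/g'(x) = lim(x→∞) (1)/(3·x^2 + 6·x)
  = 0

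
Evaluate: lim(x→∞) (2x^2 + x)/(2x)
This is an ∞/∞ indeterminate form.

Apply L'Hôpital's rule: differentiate numerator and denominator separately.
  f(x) = 2·x^2 + x   ⇒   f'(x) = 4·x + 1
  g(x) = 2·x   ⇒   g'(x) = 2
  lim(x→∞) f'(x)/g'(x) = lim(x→∞) (4·x + 1)/(2)
  = ∞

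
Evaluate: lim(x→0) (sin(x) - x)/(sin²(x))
This is a 0/0 indeterminate form.

Apply L'Hôpital's rule: differentiate numerator and denominator separately.
  f(x) = -x + sin(x)   ⇒   f'(x) = cos(x) - 1
  g(x) = sin(x)^2   ⇒   g'(x) = 2·sin(x)·cos(x)
  lim(x→0) f'(x)/g'(x) = lim(x→0) (cos(x) - 1)/(2·sin(x)·cos(x))
  = 0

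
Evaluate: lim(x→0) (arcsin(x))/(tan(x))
This is a 0/0 indeterminate form.

Apply L'Hôpital's rule: differentiate numerator and denominator separately.
  f(x) = asin(x)   ⇒   f'(x) = 1/sqrt(1 - x^2)
  g(x) = tan(x)   ⇒   g'(x) = tan(x)^2 + 1
  lim(x→0) f'(x)/g'(x) = lim(x→0) (1/sqrt(1 - x^2))/(tan(x)^2 + 1)
  = 1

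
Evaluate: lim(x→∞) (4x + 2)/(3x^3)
This is an ∞/∞ indeterminate form.

Apply L'Hôpital's rule: differentiate numerator and denominator separately.
  f(x) = 4·x + 2   ⇒   f'(x) = 4
  g(x) = 3·x^3   ⇒   g'(x) = 9·x^2
  lim(x→∞) f'(x)/g'(x) = lim(x→∞) (4)/(9·x^2)
  = 0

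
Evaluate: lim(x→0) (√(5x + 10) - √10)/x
This is a standard limit.

Factor or rationalize the expression:
  lim(x→0) (√(5x + 10) - √10)/x = sqrt(10)/4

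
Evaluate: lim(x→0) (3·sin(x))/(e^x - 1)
This is a 0/0 indeterminate form.

Apply L'Hôpital's rule: differentiate numerator and denominator separately.
  f(x) = 3·sin(x)   ⇒   f'(x) = 3·cos(x)
  g(x) = e^(x) - 1   ⇒   g'(x) = e^(x)
  lim(x→0) f'(x)/g'(x) = lim(x→0) (3·cos(x))/(e^(x))
  = 3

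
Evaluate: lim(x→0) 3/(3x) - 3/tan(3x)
This is an ∞-∞ indeterminate form.

Combine fractions or rationalize to convert ∞-∞ to 0/0 form:
  lim(x→0) 3/(3x) - 3/tan(3x) = 0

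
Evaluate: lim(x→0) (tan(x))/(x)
This is a 0/0 indeterminate form.

Apply L'Hôpital's rule: differentiate numerator and denominator separately.
  f(x) = tan(x)   ⇒   f'(x) = tan(x)^2 + 1
  g(x) = x   ⇒   g'(x) = 1
  lim(x→0) f'(x)/g'(x) = lim(x→0) (tan(x)^2 + 1)/(1)
  = 1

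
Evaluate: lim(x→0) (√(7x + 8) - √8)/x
This is a standard limit.

Factor or rationalize the expression:
  lim(x→0) (√(7x + 8) - √8)/x = 7·sqrt(2)/8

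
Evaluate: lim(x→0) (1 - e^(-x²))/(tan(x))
This is a 0/0 indeterminate form.

Apply L'Hôpital's rule: differentiate numerator and denominator separately.
  f(x) = 1 - e^(-x^2)   ⇒   f'(x) = 2·x·e^(-x^2)
  g(x) = tan(x)   ⇒   g'(x) = tan(x)^2 + 1
  lim(x→0) f'(x)/g'(x) = lim(x→0) (2·x·e^(-x^2))/(tan(x)^2 + 1)
  = 0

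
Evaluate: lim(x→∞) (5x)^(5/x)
This is an exponential indeterminate form.

For exponential indeterminate forms, take the natural log:
  Let L = lim(x→∞) (5x)^(5/x)
  Then ln(L) = lim(x→∞) [exponent × ln(base)]
  Evaluate using L'Hôpital or standard limits, then exponentiate.
  L = 1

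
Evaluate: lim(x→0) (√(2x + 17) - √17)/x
This is a standard limit.

Factor or rationalize the expression:
  lim(x→0) (√(2x + 17) - √17)/x = sqrt(17)/17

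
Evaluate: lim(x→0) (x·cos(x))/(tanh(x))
This is a 0/0 indeterminate form.

Apply L'Hôpital's rule: differentiate numerator and denominator separately.
  f(x) = x·cos(x)   ⇒   f'(x) = -x·sin(x) + cos(x)
  g(x) = tanh(x)   ⇒   g'(x) = 1 - tanh(x)^2
  lim(x→0) f'(x)/g'(x) = lim(x→0) (-x·sin(x) + cos(x))/(1 - tanh(x)^2)
  = 1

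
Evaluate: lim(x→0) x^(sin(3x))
This is an exponential indeterminate form.

For exponential indeterminate forms, take the natural log:
  Let L = lim(x→0) x^(sin(3x))
  Then ln(L) = lim(x→0) [exponent × ln(base)]
  Evaluate using L'Hôpital or standard limits, then exponentiate.
  L = 1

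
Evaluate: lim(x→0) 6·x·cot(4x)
This is a 0·∞ indeterminate form.

Rewrite 0·∞ as a quotient (0/0 or ∞/∞ form), then apply L'Hôpital's rule:
  lim(x→0) 6·x·cot(4x) = 3/2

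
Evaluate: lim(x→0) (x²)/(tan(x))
This is a 0/0 indeterminate form.

Apply L'Hôpital's rule: differentiate numerator and denominator separately.
  f(x) = x^2   ⇒   f'(x) = 2·x
  g(x) = tan(x)   ⇒   g'(x) = tan(x)^2 + 1
  lim(x→0) f'(x)/g'(x) = lim(x→0) (2·x)/(tan(x)^2 + 1)
  = 0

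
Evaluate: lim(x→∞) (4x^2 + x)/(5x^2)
This is an ∞/∞ indeterminate form.

Apply L'Hôpital's rule: differentiate numerator and denominator separately.
  f(x) = 4·x^2 + x   ⇒   f'(x) = 8·x + 1
  g(x) = 5·x^2   ⇒   g'(x) = 10·x
  lim(x→∞) f'(x)/g'(x) = lim(x→∞) (8·x + 1)/(10·x)
  = 4/5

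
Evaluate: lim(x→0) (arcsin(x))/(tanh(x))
This is a 0/0 indeterminate form.

Apply L'Hôpital's rule: differentiate numerator and denominator separately.
  f(x) = asin(x)   ⇒   f'(x) = 1/sqrt(1 - x^2)
  g(x) = tanh(x)   ⇒   g'(x) = 1 - tanh(x)^2
  lim(x→0) f'(x)/g'(x) = lim(x→0) (1/sqrt(1 - x^2))/(1 - tanh(x)^2)
  = 1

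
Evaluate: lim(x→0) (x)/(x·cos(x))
This is a 0/0 indeterminate form.

Apply L'Hôpital's rule: differentiate numerator and denominator separately.
  f(x) = x   ⇒   f'(x) = 1
  g(x) = x·cos(x)   ⇒   g'(x) = -x·sin(x) + cos(x)
  lim(x→0) f'(x)/g'(x) = lim(x→0) (1)/(-x·sin(x) + cos(x))
  = 1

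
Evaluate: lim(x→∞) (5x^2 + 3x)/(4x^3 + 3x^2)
This is an ∞/∞ indeterminate form.

Apply L'Hôpital's rule: differentiate numerator and denominator separately.
  f(x) = 5·x^2 + 3·x   ⇒   f'(x) = 10·x + 3
  g(x) = 4·x^3 + 3·x^2   ⇒   g'(x) = 12·x^2 + 6·x
  lim(x→∞) f'(x)/g'(x) = lim(x→∞) (10·x + 3)/(12·x^2 + 6·x)
  = 0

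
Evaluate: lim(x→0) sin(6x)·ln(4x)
This is a 0·∞ indeterminate form.

Rewrite 0·∞ as a quotient (0/0 or ∞/∞ form), then apply L'Hôpital's rule:
  lim(x→0) sin(6x)·ln(4x) = 0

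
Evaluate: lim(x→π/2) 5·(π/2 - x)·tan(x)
This is a 0·∞ indeterminate form.

Rewrite 0·∞ as a quotient (0/0 or ∞/∞ form), then apply L'Hôpital's rule:
  lim(x→π/2) 5·(π/2 - x)·tan(x) = 5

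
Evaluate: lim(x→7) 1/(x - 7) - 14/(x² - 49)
This is an ∞-∞ indeterminate form.

Combine fractions or rationalize to convert ∞-∞ to 0/0 form:
  lim(x→7) 1/(x - 7) - 14/(x² - 49) = 1/14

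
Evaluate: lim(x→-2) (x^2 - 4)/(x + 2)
This is a standard limit.

Factor or rationalize the expression:
  lim(x→-2) (x^2 - 4)/(x + 2) = -4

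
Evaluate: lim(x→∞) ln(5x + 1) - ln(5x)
This is an ∞-∞ indeterminate form.

Combine fractions or rationalize to convert ∞-∞ to 0/0 form:
  lim(x→∞) ln(5x + 1) - ln(5x) = 0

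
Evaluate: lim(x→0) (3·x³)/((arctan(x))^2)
This is a 0/0 indeterminate form.

Apply L'Hôpital's rule: differentiate numerator and denominator separately.
  f(x) = 3·x^3   ⇒   f'(x) = 9·x^2
  g(x) = atan(x)^2   ⇒   g'(x) = 2·atan(x)/(x^2 + 1)
  lim(x→0) f'(x)/g'(x) = lim(x→0) (9·x^2)/(2·atan(x)/(x^2 + 1))
  = 0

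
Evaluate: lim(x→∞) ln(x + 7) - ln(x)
This is an ∞-∞ indeterminate form.

Combine fractions or rationalize to convert ∞-∞ to 0/0 form:
  lim(x→∞) ln(x + 7) - ln(x) = 0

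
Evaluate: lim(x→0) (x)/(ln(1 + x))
This is a 0/0 indeterminate form.

Apply L'Hôpital's rule: differentiate numerator and denominator separately.
  f(x) = x   ⇒   f'(x) = 1
  g(x) = ln(x + 1)   ⇒   g'(x) = 1/(x + 1)
  lim(x→0) f'(x)/g'(x) = lim(x→0) (1)/(1/(x + 1))
  = 1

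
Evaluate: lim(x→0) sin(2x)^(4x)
This is an exponential indeterminate form.

For exponential indeterminate forms, take the natural log:
  Let L = lim(x→0) sin(2x)^(4x)
  Then ln(L) = lim(x→0) [exponent × ln(base)]
  Evaluate using L'Hôpital or standard limits, then exponentiate.
  L = 1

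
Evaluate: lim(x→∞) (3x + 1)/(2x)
This is an ∞/∞ indeterminate form.

Apply L'Hôpital's rule: differentiate numerator and denominator separately.
  f(x) = 3·x + 1   ⇒   f'(x) = 3
  g(x) = 2·x   ⇒   g'(x) = 2
  lim(x→∞) f'(x)/g'(x) = lim(x→∞) (3)/(2)
  = 3/2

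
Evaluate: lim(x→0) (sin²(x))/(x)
This is a 0/0 indeterminate form.

Apply L'Hôpital's rule: differentiate numerator and denominator separately.
  f(x) = sin(x)^2   ⇒   f'(x) = 2·sin(x)·cos(x)
  g(x) = x   ⇒   g'(x) = 1
  lim(x→0) f'(x)/g'(x) = lim(x→0) (2·sin(x)·cos(x))/(1)
  = 0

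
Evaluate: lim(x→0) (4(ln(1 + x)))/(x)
This is a 0/0 indeterminate form.

Apply L'Hôpital's rule: differentiate numerator and denominator separately.
  f(x) = 4·ln(x + 1)   ⇒   f'(x) = 4/(x + 1)
  g(x) = x   ⇒   g'(x) = 1
  lim(x→0) f'(x)/g'(x) = lim(x→0) (4/(x + 1))/(1)
  = 4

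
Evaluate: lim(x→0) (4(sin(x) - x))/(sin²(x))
This is a 0/0 indeterminate form.

Apply L'Hôpital's rule: differentiate numerator and denominator separately.
  f(x) = -4·x + 4·sin(x)   ⇒   f'(x) = 4·cos(x) - 4
  g(x) = sin(x)^2   ⇒   g'(x) = 2·sin(x)·cos(x)
  lim(x→0) f'(x)/g'(x) = lim(x→0) (4·cos(x) - 4)/(2·sin(x)·cos(x))
  = 0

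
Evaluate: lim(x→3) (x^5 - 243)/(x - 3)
This is a standard limit.

Factor or rationalize the expression:
  lim(x→3) (x^5 - 243)/(x - 3) = 405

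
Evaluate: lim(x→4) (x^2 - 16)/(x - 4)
This is a standard limit.

Factor or rationalize the expression:
  lim(x→4) (x^2 - 16)/(x - 4) = 8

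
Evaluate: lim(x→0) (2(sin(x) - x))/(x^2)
This is a 0/0 indeterminate form.

Apply L'Hôpital's rule: differentiate numerator and denominator separately.
  f(x) = -2·x + 2·sin(x)   ⇒   f'(x) = 2·cos(x) - 2
  g(x) = x^2   ⇒   g'(x) = 2·x
  lim(x→0) f'(x)/g'(x) = lim(x→0) (2·cos(x) - 2)/(2·x)
  = 0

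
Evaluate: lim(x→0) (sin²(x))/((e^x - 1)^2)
This is a 0/0 indeterminate form.

Apply L'Hôpital's rule: differentiate numerator and denominator separately.
  f(x) = sin(x)^2   ⇒   f'(x) = 2·sin(x)·cos(x)
  g(x) = (e^(x) - 1)^2   ⇒   g'(x) = 2·(e^(x) - 1)·e^(x)
  lim(x→0) f'(x)/g'(x) = lim(x→0) (2·sin(x)·cos(x))/(2·(e^(x) - 1)·e^(x))
  = 1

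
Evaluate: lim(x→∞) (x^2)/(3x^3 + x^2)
This is an ∞/∞ indeterminate form.

Apply L'Hôpital's rule: differentiate numerator and denominator separately.
  f(x) = x^2   ⇒   f'(x) = 2·x
  g(x) = 3·x^3 + x^2   ⇒   g'(x) = 9·x^2 + 2·x
  lim(x→∞) f'(x)/g'(x) = lim(x→∞) (2·x)/(9·x^2 + 2·x)
  = 0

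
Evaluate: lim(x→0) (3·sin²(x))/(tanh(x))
This is a 0/0 indeterminate form.

Apply L'Hôpital's rule: differentiate numerator and denominator separately.
  f(x) = 3·sin(x)^2   ⇒   f'(x) = 6·sin(x)·cos(x)
  g(x) = tanh(x)   ⇒   g'(x) = 1 - tanh(x)^2
  lim(x→0) f'(x)/g'(x) = lim(x→0) (6·sin(x)·cos(x))/(1 - tanh(x)^2)
  = 0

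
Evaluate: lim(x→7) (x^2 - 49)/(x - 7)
This is a standard limit.

Factor or rationalize the expression:
  lim(x→7) (x^2 - 49)/(x - 7) = 14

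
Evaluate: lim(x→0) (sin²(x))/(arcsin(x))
This is a 0/0 indeterminate form.

Apply L'Hôpital's rule: differentiate numerator and denominator separately.
  f(x) = sin(x)^2   ⇒   f'(x) = 2·sin(x)·cos(x)
  g(x) = asin(x)   ⇒   g'(x) = 1/sqrt(1 - x^2)
  lim(x→0) f'(x)/g'(x) = lim(x→0) (2·sin(x)·cos(x))/(1/sqrt(1 - x^2))
  = 0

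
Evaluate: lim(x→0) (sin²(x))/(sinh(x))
This is a 0/0 indeterminate form.

Apply L'Hôpital's rule: differentiate numerator and denominator separately.
  f(x) = sin(x)^2   ⇒   f'(x) = 2·sin(x)·cos(x)
  g(x) = sinh(x)   ⇒   g'(x) = cosh(x)
  lim(x→0) f'(x)/g'(x) = lim(x→0) (2·sin(x)·cos(x))/(cosh(x))
  = 0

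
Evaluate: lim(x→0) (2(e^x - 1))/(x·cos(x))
This is a 0/0 indeterminate form.

Apply L'Hôpital's rule: differentiate numerator and denominator separately.
  f(x) = 2·e^(x) - 2   ⇒   f'(x) = 2·e^(x)
  g(x) = x·cos(x)   ⇒   g'(x) = -x·sin(x) + cos(x)
  lim(x→0) f'(x)/g'(x) = lim(x→0) (2·e^(x))/(-x·sin(x) + cos(x))
  = 2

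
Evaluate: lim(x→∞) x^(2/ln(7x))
This is an exponential indeterminate form.

For exponential indeterminate forms, take the natural log:
  Let L = lim(x→∞) x^(2/ln(7x))
  Then ln(L) = lim(x→∞) [exponent × ln(base)]
  Evaluate using L'Hôpital or standard limits, then exponentiate.
  L = e²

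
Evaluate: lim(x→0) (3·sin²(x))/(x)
This is a 0/0 indeterminate form.

Apply L'Hôpital's rule: differentiate numerator and denominator separately.
  f(x) = 3·sin(x)^2   ⇒   f'(x) = 6·sin(x)·cos(x)
  g(x) = x   ⇒   g'(x) = 1
  lim(x→0) f'(x)/g'(x) = lim(x→0) (6·sin(x)·cos(x))/(1)
  = 0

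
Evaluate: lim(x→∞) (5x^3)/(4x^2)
This is an ∞/∞ indeterminate form.

Apply L'Hôpital's rule: differentiate numerator and denominator separately.
  f(x) = 5·x^3   ⇒   f'(x) = 15·x^2
  g(x) = 4·x^2   ⇒   g'(x) = 8·x
  lim(x→∞) f'(x)/g'(x) = lim(x→∞) (15·x^2)/(8·x)
  = ∞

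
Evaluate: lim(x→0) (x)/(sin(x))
This is a 0/0 indeterminate form.

Apply L'Hôpital's rule: differentiate numerator and denominator separately.
  f(x) = x   ⇒   f'(x) = 1
  g(x) = sin(x)   ⇒   g'(x) = cos(x)
  lim(x→0) f'(x)/g'(x) = lim(x→0) (1)/(cos(x))
  = 1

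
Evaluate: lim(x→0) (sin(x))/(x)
This is a 0/0 indeterminate form.

Apply L'Hôpital's rule: differentiate numerator and denominator separately.
  f(x) = sin(x)   ⇒   f'(x) = cos(x)
  g(x) = x   ⇒   g'(x) = 1
  lim(x→0) f'(x)/g'(x) = lim(x→0) (cos(x))/(1)
  = 1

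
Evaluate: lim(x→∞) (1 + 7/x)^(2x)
This is an exponential indeterminate form.

For exponential indeterminate forms, take the natural log:
  Let L = lim(x→∞) (1 + 7/x)^(2x)
  Then ln(L) = lim(x→∞) [exponent × ln(base)]
  Evaluate using L'Hôpital or standard limits, then exponentiate.
  L = e^(14)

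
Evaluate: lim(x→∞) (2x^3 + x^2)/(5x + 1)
This is an ∞/∞ indeterminate form.

Apply L'Hôpital's rule: differentiate numerator and denominator separately.
  f(x) = 2·x^3 + x^2   ⇒   f'(x) = 6·x^2 + 2·x
  g(x) = 5·x + 1   ⇒   g'(x) = 5
  lim(x→∞) f'(x)/g'(x) = lim(x→∞) (6·x^2 + 2·x)/(5)
  = ∞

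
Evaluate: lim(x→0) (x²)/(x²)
This is a 0/0 indeterminate form.

Apply L'Hôpital's rule: differentiate numerator and denominator separately.
  f(x) = x^2   ⇒   f'(x) = 2·x
  g(x) = x^2   ⇒   g'(x) = 2·x
  lim(x→0) f'(x)/g'(x) = lim(x→0) (2·x)/(2·x)
  = 1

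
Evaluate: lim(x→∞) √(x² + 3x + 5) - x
This is an ∞-∞ indeterminate form.

Combine fractions or rationalize to convert ∞-∞ to 0/0 form:
  lim(x→∞) √(x² + 3x + 5) - x = 3/2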